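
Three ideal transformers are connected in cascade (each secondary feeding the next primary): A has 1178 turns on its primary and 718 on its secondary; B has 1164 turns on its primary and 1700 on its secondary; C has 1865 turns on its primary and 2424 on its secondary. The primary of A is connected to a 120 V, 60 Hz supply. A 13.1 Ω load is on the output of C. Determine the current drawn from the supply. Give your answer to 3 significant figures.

After A: V = 120.00 × 718/1178 = 73.141 V.
After B: V = 73.141 × 1700/1164 = 106.82 V.
After C: V = 106.82 × 2424/1865 = 138.84 V.
I_load = 138.84/13.1 = 10.598 A, so P_out = 138.84 × 10.598 = 1471.5 W.
All ideal ⇒ P_in = P_out, so I_supply = 1471.5/120 = 12.3 A.

I_supply ≈ 12.3 A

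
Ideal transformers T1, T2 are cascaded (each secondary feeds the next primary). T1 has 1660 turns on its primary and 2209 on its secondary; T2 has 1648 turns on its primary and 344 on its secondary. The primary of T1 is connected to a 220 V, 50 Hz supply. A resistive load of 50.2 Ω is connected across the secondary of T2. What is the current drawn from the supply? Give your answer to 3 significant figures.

After T1: V = 220.00 × 2209/1660 = 292.76 V.
After T2: V = 292.76 × 344/1648 = 61.110 V.
I_load = 61.110/50.2 = 1.2173 A, so P_out = 61.110 × 1.2173 = 74.391 W.
All ideal ⇒ P_in = P_out, so I_supply = 74.391/220 = 0.338 A.

I_supply ≈ 0.338 A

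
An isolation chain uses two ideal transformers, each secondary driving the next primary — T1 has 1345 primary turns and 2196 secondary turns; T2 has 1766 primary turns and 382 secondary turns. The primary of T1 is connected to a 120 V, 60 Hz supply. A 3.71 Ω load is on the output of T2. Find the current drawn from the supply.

After T1: V = 120.00 × 2196/1345 = 195.93 V.
After T2: V = 195.93 × 382/1766 = 42.380 V.
I_load = 42.380/3.71 = 11.423 A, so P_out = 42.380 × 11.423 = 484.12 W.
All ideal ⇒ P_in = P_out, so I_supply = 484.12/120 = 4.03 A.

I_supply ≈ 4.03 A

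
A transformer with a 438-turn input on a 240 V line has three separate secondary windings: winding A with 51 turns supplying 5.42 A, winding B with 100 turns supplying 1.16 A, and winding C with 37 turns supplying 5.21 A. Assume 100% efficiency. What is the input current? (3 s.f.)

I_in ≈ 1.34 A

V_A = 240 × 51/438 = 27.945 V; V_B = 240 × 100/438 = 54.795 V; V_C = 240 × 37/438 = 20.274 V.
P_out = V_A I_A + V_B I_B + V_C I_C = 27.945×5.42 + 54.795×1.16 + 20.274×5.21 = 151.46 + 63.562 + 105.63 = 320.65 W.
Ideal ⇒ P_in = P_out, so I_in = P_out/V_in = 320.65/240 = 1.34 A.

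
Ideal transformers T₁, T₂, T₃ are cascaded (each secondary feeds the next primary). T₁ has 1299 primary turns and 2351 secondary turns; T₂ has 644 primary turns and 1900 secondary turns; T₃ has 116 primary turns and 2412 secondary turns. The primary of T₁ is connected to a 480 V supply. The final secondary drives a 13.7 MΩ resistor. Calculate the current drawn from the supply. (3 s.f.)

I_supply ≈ 0.432 A

After T₁: V = 480.00 × 2351/1299 = 868.73 V.
After T₂: V = 868.73 × 1900/644 = 2563.0 V.
After T₃: V = 2563.0 × 2412/116 = 53293 V.
I_load = 53293/(1.37×10^7) = 0.0038900 A, so P_out = 53293 × 0.0038900 = 207.31 W.
All ideal ⇒ P_in = P_out, so I_supply = 207.31/480 = 0.432 A.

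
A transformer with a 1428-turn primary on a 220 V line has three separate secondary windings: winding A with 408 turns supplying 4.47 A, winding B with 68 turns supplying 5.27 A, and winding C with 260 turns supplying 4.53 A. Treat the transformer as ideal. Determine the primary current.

V_A = 220 × 408/1428 = 62.857 V; V_B = 220 × 68/1428 = 10.476 V; V_C = 220 × 260/1428 = 40.056 V.
P_out = V_A I_A + V_B I_B + V_C I_C = 62.857×4.47 + 10.476×5.27 + 40.056×4.53 = 280.97 + 55.210 + 181.45 = 517.63 W.
Ideal ⇒ P_in = P_out, so I_p = P_out/V_p = 517.63/220 = 2.35 A.

I_p ≈ 2.35 A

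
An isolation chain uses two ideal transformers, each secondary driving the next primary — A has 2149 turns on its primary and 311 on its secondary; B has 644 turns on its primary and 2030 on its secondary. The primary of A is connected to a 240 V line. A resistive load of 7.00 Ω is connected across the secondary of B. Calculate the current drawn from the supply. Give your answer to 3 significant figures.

After A: V = 240.00 × 311/2149 = 34.732 V.
After B: V = 34.732 × 2030/644 = 109.48 V.
I_load = 109.48/7.00 = 15.640 A, so P_out = 109.48 × 15.640 = 1712.4 W.
All ideal ⇒ P_in = P_out, so I_supply = 1712.4/240 = 7.13 A.

I_supply ≈ 7.13 A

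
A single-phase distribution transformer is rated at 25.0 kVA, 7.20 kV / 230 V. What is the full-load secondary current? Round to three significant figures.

I_s = S/V_s = 25000/230 = 109 A.

I_s ≈ 109 A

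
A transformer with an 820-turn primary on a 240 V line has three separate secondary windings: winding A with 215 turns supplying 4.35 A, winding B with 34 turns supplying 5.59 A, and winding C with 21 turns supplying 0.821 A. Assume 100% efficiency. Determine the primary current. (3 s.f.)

V_A = 240 × 215/820 = 62.927 V; V_B = 240 × 34/820 = 9.9512 V; V_C = 240 × 21/820 = 6.1463 V.
P_out = V_A I_A + V_B I_B + V_C I_C = 62.927×4.35 + 9.9512×5.59 + 6.1463×0.821 = 273.73 + 55.627 + 5.0461 = 334.41 W.
Ideal ⇒ P_in = P_out, so I_p = P_out/V_p = 334.41/240 = 1.39 A.

I_p ≈ 1.39 A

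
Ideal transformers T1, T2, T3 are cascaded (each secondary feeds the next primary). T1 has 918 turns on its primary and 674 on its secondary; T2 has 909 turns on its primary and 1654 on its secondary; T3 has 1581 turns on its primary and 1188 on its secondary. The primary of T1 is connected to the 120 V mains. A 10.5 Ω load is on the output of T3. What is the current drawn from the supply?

After T1: V = 120.00 × 674/918 = 88.105 V.
After T2: V = 88.105 × 1654/909 = 160.31 V.
After T3: V = 160.31 × 1188/1581 = 120.46 V.
I_load = 120.46/10.5 = 11.473 A, so P_out = 120.46 × 11.473 = 1382.0 W.
All ideal ⇒ P_in = P_out, so I_supply = 1382.0/120 = 11.5 A.

I_supply ≈ 11.5 A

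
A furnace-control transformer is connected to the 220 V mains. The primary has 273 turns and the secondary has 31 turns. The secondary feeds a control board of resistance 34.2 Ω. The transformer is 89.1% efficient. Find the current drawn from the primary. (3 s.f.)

V_s = 220 × 31/273 = 24.982 V.
I_s = V_s/R = 24.982/34.2 = 0.73046 A.
P_out = V_s I_s = 24.982 × 0.73046 = 18.248 W.
P_in = P_out/η = 18.248/0.891 = 20.480 W.
I_p = P_in/V_p = 20.480/220 = 0.0931 A.

I_p ≈ 0.0931 A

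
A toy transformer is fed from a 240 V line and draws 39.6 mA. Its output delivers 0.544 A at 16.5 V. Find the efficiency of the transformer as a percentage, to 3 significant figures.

P_in = 240 × 0.0396 = 9.50400 W.
P_out = 16.5 × 0.544 = 8.97600 W.
η = P_out/P_in = 8.97600/9.50400 = 0.944.

η ≈ 94.4%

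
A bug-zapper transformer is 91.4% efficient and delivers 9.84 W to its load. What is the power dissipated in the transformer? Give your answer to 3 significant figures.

P_in = P_out/η = 9.84/0.914 = 10.7659 W.
P_loss = P_in − P_out = 10.7659 − 9.84 = 0.926 W.

P_loss ≈ 0.926 W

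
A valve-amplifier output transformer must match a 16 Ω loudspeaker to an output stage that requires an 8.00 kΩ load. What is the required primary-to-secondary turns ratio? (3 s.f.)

Z_p/Z_s = (N_p/N_s)², so N_p/N_s = √(8000/16) = √500 = 22.4.

N_p/N_s ≈ 22.4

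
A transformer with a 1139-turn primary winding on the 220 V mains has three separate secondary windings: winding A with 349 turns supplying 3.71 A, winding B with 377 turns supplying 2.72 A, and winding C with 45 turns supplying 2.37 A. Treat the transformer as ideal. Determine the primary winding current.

V_A = 220 × 349/1139 = 67.410 V; V_B = 220 × 377/1139 = 72.818 V; V_C = 220 × 45/1139 = 8.6918 V.
P_out = V_A I_A + V_B I_B + V_C I_C = 67.410×3.71 + 72.818×2.72 + 8.6918×2.37 = 250.09 + 198.07 + 20.600 = 468.76 W.
Ideal ⇒ P_in = P_out, so I_p = P_out/V_p = 468.76/220 = 2.13 A.

I_p ≈ 2.13 A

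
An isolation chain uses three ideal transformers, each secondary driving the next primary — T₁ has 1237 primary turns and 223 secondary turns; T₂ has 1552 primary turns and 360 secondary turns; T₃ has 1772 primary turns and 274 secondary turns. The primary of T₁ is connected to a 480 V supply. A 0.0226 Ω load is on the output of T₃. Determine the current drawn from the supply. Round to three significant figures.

After T₁: V = 480.00 × 223/1237 = 86.532 V.
After T₂: V = 86.532 × 360/1552 = 20.072 V.
After T₃: V = 20.072 × 274/1772 = 3.1037 V.
I_load = 3.1037/0.0226 = 137.33 A, so P_out = 3.1037 × 137.33 = 426.23 W.
All ideal ⇒ P_in = P_out, so I_supply = 426.23/480 = 0.888 A.

I_supply ≈ 0.888 A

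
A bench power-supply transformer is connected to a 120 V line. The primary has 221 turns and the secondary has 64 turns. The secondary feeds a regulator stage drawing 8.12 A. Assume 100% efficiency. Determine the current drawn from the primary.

For an ideal transformer I_p N_p = I_s N_s, so I_p = 8.12 × 64/221 = 2.35 A.

I_p ≈ 2.35 A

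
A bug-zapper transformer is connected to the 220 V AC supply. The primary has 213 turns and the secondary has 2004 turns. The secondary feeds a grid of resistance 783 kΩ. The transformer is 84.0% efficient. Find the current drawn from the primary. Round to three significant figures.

I_p ≈ 0.0296 A

V_s = 220 × 2004/213 = 2069.9 V.
I_s = V_s/R = 2069.9/783000 = 0.0026435 A.
P_out = V_s I_s = 2069.9 × 0.0026435 = 5.4717 W.
P_in = P_out/η = 5.4717/0.840 = 6.5139 W.
I_p = P_in/V_p = 6.5139/220 = 0.0296 A.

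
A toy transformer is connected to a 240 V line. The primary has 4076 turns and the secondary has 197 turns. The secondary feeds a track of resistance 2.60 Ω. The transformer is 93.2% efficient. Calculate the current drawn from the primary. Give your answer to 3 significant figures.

V_s = 240 × 197/4076 = 11.600 V.
I_s = V_s/R = 11.600/2.60 = 4.4614 A.
P_out = V_s I_s = 11.600 × 4.4614 = 51.750 W.
P_in = P_out/η = 51.750/0.932 = 55.526 W.
I_p = P_in/V_p = 55.526/240 = 0.231 A.

I_p ≈ 0.231 A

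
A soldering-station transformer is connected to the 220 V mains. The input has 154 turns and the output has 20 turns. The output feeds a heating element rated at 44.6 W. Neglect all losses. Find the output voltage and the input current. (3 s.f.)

V_out = V_in × N_out/N_in = 220 × 20/154 = 28.571 V.
I_out = P/V_out = 44.6/28.571 = 1.5610 A.
I_in = I_out × N_out/N_in = 1.5610 × 20/154 = 0.203 A.

V_out ≈ 28.6 V, I_in ≈ 0.203 A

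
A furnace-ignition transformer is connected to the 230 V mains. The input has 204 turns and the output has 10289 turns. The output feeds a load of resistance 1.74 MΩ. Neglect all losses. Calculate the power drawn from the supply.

P ≈ 77.3 W

V_out = V_in × N_out/N_in = 230 × 10289/204 = 11600 V.
I_out = V_out/R = 11600/(1.74×10^6) = 0.0066669 A.
I_in = I_out × N_out/N_in = 0.0066669 × 10289/204 = 0.33625 A.
P = V_in I_in = 230 × 0.33625 = 77.3 W.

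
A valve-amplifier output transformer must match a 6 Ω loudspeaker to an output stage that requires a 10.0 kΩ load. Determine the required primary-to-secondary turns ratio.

N_p/N_s ≈ 40.8

Z_p/Z_s = (N_p/N_s)², so N_p/N_s = √(10000/6) = √1670 = 40.8.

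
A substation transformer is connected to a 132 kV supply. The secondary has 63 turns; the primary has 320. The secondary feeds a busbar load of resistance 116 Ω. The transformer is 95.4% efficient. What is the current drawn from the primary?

V_s = 132000 × 63/320 = 25988 V.
I_s = V_s/R = 25988/116 = 224.03 A.
P_out = V_s I_s = 25988 × 224.03 = 5.8220×10^6 W.
P_in = P_out/η = 5.8220×10^6/0.954 = 6.1027×10^6 W.
I_p = P_in/V_p = 6.1027×10^6/132000 = 46.2 A.

I_p ≈ 46.2 A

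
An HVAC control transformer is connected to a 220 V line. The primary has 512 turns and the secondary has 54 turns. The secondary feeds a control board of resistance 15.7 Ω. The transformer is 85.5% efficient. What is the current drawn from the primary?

V_s = 220 × 54/512 = 23.203 V.
I_s = V_s/R = 23.203/15.7 = 1.4779 A.
P_out = V_s I_s = 23.203 × 1.4779 = 34.292 W.
P_in = P_out/η = 34.292/0.855 = 40.108 W.
I_p = P_in/V_p = 40.108/220 = 0.182 A.

I_p ≈ 0.182 A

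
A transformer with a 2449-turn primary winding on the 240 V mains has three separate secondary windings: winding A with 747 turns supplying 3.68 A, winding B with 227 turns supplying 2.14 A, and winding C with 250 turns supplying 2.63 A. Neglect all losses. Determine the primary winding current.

I_p ≈ 1.59 A

V_A = 240 × 747/2449 = 73.205 V; V_B = 240 × 227/2449 = 22.246 V; V_C = 240 × 250/2449 = 24.500 V.
P_out = V_A I_A + V_B I_B + V_C I_C = 73.205×3.68 + 22.246×2.14 + 24.500×2.63 = 269.40 + 47.606 + 64.434 = 381.44 W.
Ideal ⇒ P_in = P_out, so I_p = P_out/V_p = 381.44/240 = 1.59 A.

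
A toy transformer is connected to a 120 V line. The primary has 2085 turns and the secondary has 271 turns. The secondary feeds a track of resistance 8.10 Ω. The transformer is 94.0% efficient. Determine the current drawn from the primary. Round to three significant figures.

I_p ≈ 0.266 A

V_s = 120 × 271/2085 = 15.597 V.
I_s = V_s/R = 15.597/8.10 = 1.9256 A.
P_out = V_s I_s = 15.597 × 1.9256 = 30.033 W.
P_in = P_out/η = 30.033/0.940 = 31.950 W.
I_p = P_in/V_p = 31.950/120 = 0.266 A.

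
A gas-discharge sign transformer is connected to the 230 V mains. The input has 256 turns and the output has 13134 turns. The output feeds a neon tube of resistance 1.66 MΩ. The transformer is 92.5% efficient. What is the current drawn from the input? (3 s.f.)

I_in ≈ 0.394 A

V_out = 230 × 13134/256 = 11800 V.
I_out = V_out/R = 11800/(1.66×10^6) = 0.0071085 A.
P_out = V_out I_out = 11800 × 0.0071085 = 83.881 W.
P_in = P_out/η = 83.881/0.925 = 90.682 W.
I_in = P_in/V_in = 90.682/230 = 0.394 A.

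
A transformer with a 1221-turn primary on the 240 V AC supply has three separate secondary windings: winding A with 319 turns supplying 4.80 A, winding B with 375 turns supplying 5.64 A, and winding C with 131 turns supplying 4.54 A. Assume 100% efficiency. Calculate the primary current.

I_p ≈ 3.47 A

V_A = 240 × 319/1221 = 62.703 V; V_B = 240 × 375/1221 = 73.710 V; V_C = 240 × 131/1221 = 25.749 V.
P_out = V_A I_A + V_B I_B + V_C I_C = 62.703×4.80 + 73.710×5.64 + 25.749×4.54 = 300.97 + 415.72 + 116.90 = 833.60 W.
Ideal ⇒ P_in = P_out, so I_p = P_out/V_p = 833.60/240 = 3.47 A.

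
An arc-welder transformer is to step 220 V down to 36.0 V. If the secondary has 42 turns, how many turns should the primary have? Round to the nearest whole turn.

N_p = 257 turns

N_p/N_s = V_p/V_s, so N_p = 42 × 220/36.0 = 256.7 ≈ 257 turns.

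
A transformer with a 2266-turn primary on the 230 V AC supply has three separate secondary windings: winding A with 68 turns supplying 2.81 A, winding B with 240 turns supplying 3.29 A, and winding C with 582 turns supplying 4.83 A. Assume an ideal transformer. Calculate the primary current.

I_p ≈ 1.67 A

V_A = 230 × 68/2266 = 6.9020 V; V_B = 230 × 240/2266 = 24.360 V; V_C = 230 × 582/2266 = 59.073 V.
P_out = V_A I_A + V_B I_B + V_C I_C = 6.9020×2.81 + 24.360×3.29 + 59.073×4.83 = 19.395 + 80.145 + 285.32 = 384.86 W.
Ideal ⇒ P_in = P_out, so I_p = P_out/V_p = 384.86/230 = 1.67 A.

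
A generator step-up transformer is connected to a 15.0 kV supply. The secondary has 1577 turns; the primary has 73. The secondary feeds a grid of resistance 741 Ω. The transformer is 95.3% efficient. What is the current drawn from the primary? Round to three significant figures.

I_p ≈ 9910 A

V_s = 15000 × 1577/73 = 324040 V.
I_s = V_s/R = 324040/741 = 437.30 A.
P_out = V_s I_s = 324040 × 437.30 = 1.4170×10^8 W.
P_in = P_out/η = 1.4170×10^8/0.953 = 1.4869×10^8 W.
I_p = P_in/V_p = 1.4869×10^8/15000 = 9910 A.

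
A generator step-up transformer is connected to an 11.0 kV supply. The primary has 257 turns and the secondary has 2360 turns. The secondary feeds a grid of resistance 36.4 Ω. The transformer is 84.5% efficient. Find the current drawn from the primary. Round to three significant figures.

I_p ≈ 30200 A

V_s = 11000 × 2360/257 = 101010 V.
I_s = V_s/R = 101010/36.4 = 2775.0 A.
P_out = V_s I_s = 101010 × 2775.0 = 2.8031×10^8 W.
P_in = P_out/η = 2.8031×10^8/0.845 = 3.3173×10^8 W.
I_p = P_in/V_p = 3.3173×10^8/11000 = 30200 A.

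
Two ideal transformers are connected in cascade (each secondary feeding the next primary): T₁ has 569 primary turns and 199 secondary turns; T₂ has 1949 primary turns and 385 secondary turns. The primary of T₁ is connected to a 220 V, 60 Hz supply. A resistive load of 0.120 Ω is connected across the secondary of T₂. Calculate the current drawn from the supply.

I_supply ≈ 8.75 A

After T₁: V = 220.00 × 199/569 = 76.942 V.
After T₂: V = 76.942 × 385/1949 = 15.199 V.
I_load = 15.199/0.120 = 126.66 A, so P_out = 15.199 × 126.66 = 1925.1 W.
All ideal ⇒ P_in = P_out, so I_supply = 1925.1/220 = 8.75 A.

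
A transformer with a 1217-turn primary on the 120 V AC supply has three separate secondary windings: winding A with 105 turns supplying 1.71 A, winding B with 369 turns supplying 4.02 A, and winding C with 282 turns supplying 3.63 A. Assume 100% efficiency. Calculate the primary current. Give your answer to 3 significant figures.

V_A = 120 × 105/1217 = 10.353 V; V_B = 120 × 369/1217 = 36.385 V; V_C = 120 × 282/1217 = 27.806 V.
P_out = V_A I_A + V_B I_B + V_C I_C = 10.353×1.71 + 36.385×4.02 + 27.806×3.63 = 17.704 + 146.27 + 100.94 = 264.91 W.
Ideal ⇒ P_in = P_out, so I_p = P_out/V_p = 264.91/120 = 2.21 A.

I_p ≈ 2.21 A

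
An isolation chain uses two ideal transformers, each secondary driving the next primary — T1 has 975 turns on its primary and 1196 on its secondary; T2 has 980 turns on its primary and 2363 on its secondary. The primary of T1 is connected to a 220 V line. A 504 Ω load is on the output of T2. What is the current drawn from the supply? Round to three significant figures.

I_supply ≈ 3.82 A

Secondary of T1: V = 220.00 × 1196/975 = 269.87 V.
Secondary of T2: V = 269.87 × 2363/980 = 650.71 V.
I_load = 650.71/504 = 1.2911 A, so P_out = 650.71 × 1.2911 = 840.12 W.
All ideal ⇒ P_in = P_out, so I_supply = 840.12/220 = 3.82 A.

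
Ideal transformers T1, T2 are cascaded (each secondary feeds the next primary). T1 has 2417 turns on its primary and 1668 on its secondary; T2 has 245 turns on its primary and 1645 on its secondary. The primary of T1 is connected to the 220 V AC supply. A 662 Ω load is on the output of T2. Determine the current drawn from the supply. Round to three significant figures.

I_supply ≈ 7.14 A

After T1: V = 220.00 × 1668/2417 = 151.82 V.
After T2: V = 151.82 × 1645/245 = 1019.4 V.
I_load = 1019.4/662 = 1.5399 A, so P_out = 1019.4 × 1.5399 = 1569.7 W.
All ideal ⇒ P_in = P_out, so I_supply = 1569.7/220 = 7.14 A.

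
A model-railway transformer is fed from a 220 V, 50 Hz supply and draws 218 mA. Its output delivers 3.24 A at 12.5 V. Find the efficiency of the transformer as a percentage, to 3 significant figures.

P_in = 220 × 0.218 = 47.9600 W.
P_out = 12.5 × 3.24 = 40.5000 W.
η = P_out/P_in = 40.5000/47.9600 = 0.844.

η ≈ 84.4%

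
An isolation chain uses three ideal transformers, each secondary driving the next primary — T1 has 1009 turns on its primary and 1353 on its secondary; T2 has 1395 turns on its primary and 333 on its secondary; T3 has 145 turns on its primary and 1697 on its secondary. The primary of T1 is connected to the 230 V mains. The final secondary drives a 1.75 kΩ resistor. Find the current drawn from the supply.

After T1: V = 230.00 × 1353/1009 = 308.41 V.
After T2: V = 308.41 × 333/1395 = 73.621 V.
After T3: V = 73.621 × 1697/145 = 861.63 V.
I_load = 861.63/1750 = 0.49236 A, so P_out = 861.63 × 0.49236 = 424.23 W.
All ideal ⇒ P_in = P_out, so I_supply = 424.23/230 = 1.84 A.

I_supply ≈ 1.84 A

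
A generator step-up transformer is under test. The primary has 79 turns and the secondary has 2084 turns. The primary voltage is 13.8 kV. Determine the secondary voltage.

V_s ≈ 364000 V

V_s/V_p = N_s/N_p, so V_s = 13800 × 2084/79 = 364000 V.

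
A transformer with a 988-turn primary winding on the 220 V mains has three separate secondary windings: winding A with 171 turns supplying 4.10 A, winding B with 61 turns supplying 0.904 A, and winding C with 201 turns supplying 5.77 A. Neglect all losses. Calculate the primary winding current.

I_p ≈ 1.94 A

V_A = 220 × 171/988 = 38.077 V; V_B = 220 × 61/988 = 13.583 V; V_C = 220 × 201/988 = 44.757 V.
P_out = V_A I_A + V_B I_B + V_C I_C = 38.077×4.10 + 13.583×0.904 + 44.757×5.77 = 156.12 + 12.279 + 258.25 = 426.64 W.
Ideal ⇒ P_in = P_out, so I_p = P_out/V_p = 426.64/220 = 1.94 A.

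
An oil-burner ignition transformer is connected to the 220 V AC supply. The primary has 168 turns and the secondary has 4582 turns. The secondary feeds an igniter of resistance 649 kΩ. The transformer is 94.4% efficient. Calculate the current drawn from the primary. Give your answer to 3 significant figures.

I_p ≈ 0.267 A

V_s = 220 × 4582/168 = 6000.2 V.
I_s = V_s/R = 6000.2/649000 = 0.0092454 A.
P_out = V_s I_s = 6000.2 × 0.0092454 = 55.474 W.
P_in = P_out/η = 55.474/0.944 = 58.765 W.
I_p = P_in/V_p = 58.765/220 = 0.267 A.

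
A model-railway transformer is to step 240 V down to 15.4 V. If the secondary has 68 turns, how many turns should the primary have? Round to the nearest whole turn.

N_p = 1060 turns

N_p/N_s = V_p/V_s, so N_p = 68 × 240/15.4 = 1059.7 ≈ 1060 turns.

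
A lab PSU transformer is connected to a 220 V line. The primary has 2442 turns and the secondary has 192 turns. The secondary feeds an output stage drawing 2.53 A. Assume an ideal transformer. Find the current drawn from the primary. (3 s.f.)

For an ideal transformer I_p N_p = I_s N_s, so I_p = 2.53 × 192/2442 = 0.199 A.

I_p ≈ 0.199 A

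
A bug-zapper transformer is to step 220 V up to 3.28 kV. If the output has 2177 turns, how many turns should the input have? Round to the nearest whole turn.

N_in = 146 turns

N_in/N_out = V_in/V_out, so N_in = 2177 × 220/3280 = 146.0 ≈ 146 turns.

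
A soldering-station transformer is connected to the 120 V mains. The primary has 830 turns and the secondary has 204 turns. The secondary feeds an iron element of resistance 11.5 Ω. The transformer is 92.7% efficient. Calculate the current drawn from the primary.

V_s = 120 × 204/830 = 29.494 V.
I_s = V_s/R = 29.494/11.5 = 2.5647 A.
P_out = V_s I_s = 29.494 × 2.5647 = 75.643 W.
P_in = P_out/η = 75.643/0.927 = 81.600 W.
I_p = P_in/V_p = 81.600/120 = 0.680 A.

I_p ≈ 0.680 A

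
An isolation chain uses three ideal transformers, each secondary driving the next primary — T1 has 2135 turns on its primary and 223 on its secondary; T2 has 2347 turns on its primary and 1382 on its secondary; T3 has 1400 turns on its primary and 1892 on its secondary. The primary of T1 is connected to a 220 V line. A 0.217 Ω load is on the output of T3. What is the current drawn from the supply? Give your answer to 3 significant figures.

Secondary of T1: V = 220.00 × 223/2135 = 22.979 V.
Secondary of T2: V = 22.979 × 1382/2347 = 13.531 V.
Secondary of T3: V = 13.531 × 1892/1400 = 18.286 V.
I_load = 18.286/0.217 = 84.267 A, so P_out = 18.286 × 84.267 = 1540.9 W.
All ideal ⇒ P_in = P_out, so I_supply = 1540.9/220 = 7.00 A.

I_supply ≈ 7.00 A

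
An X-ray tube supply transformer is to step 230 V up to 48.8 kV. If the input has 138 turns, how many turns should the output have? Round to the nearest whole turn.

N_out = 29280 turns

N_out/N_in = V_out/V_in, so N_out = 138 × 48800/230 = 29280.0 ≈ 29280 turns.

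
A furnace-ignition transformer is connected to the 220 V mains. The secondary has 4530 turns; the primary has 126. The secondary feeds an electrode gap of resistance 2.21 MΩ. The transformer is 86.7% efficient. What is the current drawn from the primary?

I_p ≈ 0.148 A

V_s = 220 × 4530/126 = 7909.5 V.
I_s = V_s/R = 7909.5/(2.21×10^6) = 0.0035790 A.
P_out = V_s I_s = 7909.5 × 0.0035790 = 28.308 W.
P_in = P_out/η = 28.308/0.867 = 32.650 W.
I_p = P_in/V_p = 32.650/220 = 0.148 A.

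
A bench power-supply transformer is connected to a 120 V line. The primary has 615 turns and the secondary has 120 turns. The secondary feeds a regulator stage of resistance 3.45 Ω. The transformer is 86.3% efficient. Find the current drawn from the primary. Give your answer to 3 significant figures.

V_s = 120 × 120/615 = 23.415 V.
I_s = V_s/R = 23.415/3.45 = 6.7869 A.
P_out = V_s I_s = 23.415 × 6.7869 = 158.91 W.
P_in = P_out/η = 158.91/0.863 = 184.14 W.
I_p = P_in/V_p = 184.14/120 = 1.53 A.

I_p ≈ 1.53 A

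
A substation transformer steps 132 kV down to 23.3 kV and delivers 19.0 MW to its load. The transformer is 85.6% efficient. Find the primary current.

I_p ≈ 168 A

P_in = P_out/η = 1.90×10^7/0.856 = 2.2196×10^7 W.
I_p = P_in/V_p = 2.2196×10^7/132000 = 168 A.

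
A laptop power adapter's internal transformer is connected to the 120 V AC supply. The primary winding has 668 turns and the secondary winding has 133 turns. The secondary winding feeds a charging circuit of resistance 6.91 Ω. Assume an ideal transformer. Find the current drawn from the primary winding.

V_s = V_p × N_s/N_p = 120 × 133/668 = 23.892 V.
I_s = V_s/R = 23.892/6.91 = 3.4576 A.
For an ideal transformer I_p N_p = I_s N_s, so I_p = 3.4576 × 133/668 = 0.688 A.

I_p ≈ 0.688 A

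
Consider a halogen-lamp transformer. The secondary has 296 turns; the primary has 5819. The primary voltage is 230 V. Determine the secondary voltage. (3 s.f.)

V_s ≈ 11.7 V

V_s/V_p = N_s/N_p, so V_s = 230 × 296/5819 = 11.7 V.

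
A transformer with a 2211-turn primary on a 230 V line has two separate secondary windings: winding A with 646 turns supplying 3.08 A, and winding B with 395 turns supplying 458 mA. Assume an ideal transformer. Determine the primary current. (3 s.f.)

V_A = 230 × 646/2211 = 67.200 V; V_B = 230 × 395/2211 = 41.090 V.
P_out = V_A I_A + V_B I_B = 67.200×3.08 + 41.090×0.458 = 206.98 + 18.819 = 225.80 W.
Ideal ⇒ P_in = P_out, so I_p = P_out/V_p = 225.80/230 = 0.982 A.

I_p ≈ 0.982 A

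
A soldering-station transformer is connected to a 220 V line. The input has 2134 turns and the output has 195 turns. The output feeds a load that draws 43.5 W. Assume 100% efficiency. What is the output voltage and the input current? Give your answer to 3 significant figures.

V_out = V_in × N_out/N_in = 220 × 195/2134 = 20.103 V.
I_out = P/V_out = 43.5/20.103 = 2.1638 A.
I_in = I_out × N_out/N_in = 2.1638 × 195/2134 = 0.198 A.

V_out ≈ 20.1 V, I_in ≈ 0.198 A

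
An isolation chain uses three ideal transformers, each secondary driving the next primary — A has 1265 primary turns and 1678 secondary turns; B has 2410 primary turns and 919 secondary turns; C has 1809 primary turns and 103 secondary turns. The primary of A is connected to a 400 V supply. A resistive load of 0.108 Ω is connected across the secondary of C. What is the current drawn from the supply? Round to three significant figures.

After A: V = 400.00 × 1678/1265 = 530.59 V.
After B: V = 530.59 × 919/2410 = 202.33 V.
After C: V = 202.33 × 103/1809 = 11.520 V.
I_load = 11.520/0.108 = 106.67 A, so P_out = 11.520 × 106.67 = 1228.8 W.
All ideal ⇒ P_in = P_out, so I_supply = 1228.8/400 = 3.07 A.

I_supply ≈ 3.07 A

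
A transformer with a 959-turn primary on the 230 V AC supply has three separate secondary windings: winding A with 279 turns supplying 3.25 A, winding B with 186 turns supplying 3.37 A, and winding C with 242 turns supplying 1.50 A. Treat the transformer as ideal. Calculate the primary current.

I_p ≈ 1.98 A

V_A = 230 × 279/959 = 66.913 V; V_B = 230 × 186/959 = 44.609 V; V_C = 230 × 242/959 = 58.040 V.
P_out = V_A I_A + V_B I_B + V_C I_C = 66.913×3.25 + 44.609×3.37 + 58.040×1.50 = 217.47 + 150.33 + 87.059 = 454.86 W.
Ideal ⇒ P_in = P_out, so I_p = P_out/V_p = 454.86/230 = 1.98 A.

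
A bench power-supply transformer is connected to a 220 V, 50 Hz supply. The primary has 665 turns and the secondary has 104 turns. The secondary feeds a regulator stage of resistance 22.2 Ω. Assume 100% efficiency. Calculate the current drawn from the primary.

V_s = V_p × N_s/N_p = 220 × 104/665 = 34.406 V.
I_s = V_s/R = 34.406/22.2 = 1.5498 A.
For an ideal transformer I_p N_p = I_s N_s, so I_p = 1.5498 × 104/665 = 0.242 A.

I_p ≈ 0.242 A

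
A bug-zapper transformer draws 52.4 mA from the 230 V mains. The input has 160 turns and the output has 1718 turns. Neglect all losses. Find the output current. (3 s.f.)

I_out ≈ 0.00488 A

I_out/I_in = N_in/N_out, so I_out = 0.0524 × 160/1718 = 0.00488 A.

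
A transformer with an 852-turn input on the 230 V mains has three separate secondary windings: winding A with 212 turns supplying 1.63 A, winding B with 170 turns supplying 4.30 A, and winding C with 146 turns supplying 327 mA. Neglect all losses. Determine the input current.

I_in ≈ 1.32 A

V_A = 230 × 212/852 = 57.230 V; V_B = 230 × 170/852 = 45.892 V; V_C = 230 × 146/852 = 39.413 V.
P_out = V_A I_A + V_B I_B + V_C I_C = 57.230×1.63 + 45.892×4.30 + 39.413×0.327 = 93.285 + 197.34 + 12.888 = 303.51 W.
Ideal ⇒ P_in = P_out, so I_in = P_out/V_in = 303.51/230 = 1.32 A.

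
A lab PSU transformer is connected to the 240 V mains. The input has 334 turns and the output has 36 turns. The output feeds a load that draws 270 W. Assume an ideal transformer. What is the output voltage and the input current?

V_out = V_in × N_out/N_in = 240 × 36/334 = 25.868 V.
I_out = P/V_out = 270/25.868 = 10.438 A.
I_in = I_out × N_out/N_in = 10.438 × 36/334 = 1.12 A.

V_out ≈ 25.9 V, I_in ≈ 1.12 A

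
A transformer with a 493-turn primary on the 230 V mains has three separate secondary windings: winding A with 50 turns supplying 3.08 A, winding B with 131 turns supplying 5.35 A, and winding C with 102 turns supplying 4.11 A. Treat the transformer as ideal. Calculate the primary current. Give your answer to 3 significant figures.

I_p ≈ 2.58 A

V_A = 230 × 50/493 = 23.327 V; V_B = 230 × 131/493 = 61.116 V; V_C = 230 × 102/493 = 47.586 V.
P_out = V_A I_A + V_B I_B + V_C I_C = 23.327×3.08 + 61.116×5.35 + 47.586×4.11 = 71.846 + 326.97 + 195.58 = 594.39 W.
Ideal ⇒ P_in = P_out, so I_p = P_out/V_p = 594.39/230 = 2.58 A.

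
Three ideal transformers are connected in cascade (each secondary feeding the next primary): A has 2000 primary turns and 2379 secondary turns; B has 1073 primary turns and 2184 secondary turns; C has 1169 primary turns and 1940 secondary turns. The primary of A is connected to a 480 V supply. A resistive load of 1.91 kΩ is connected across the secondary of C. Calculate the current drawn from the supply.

Secondary of A: V = 480.00 × 2379/2000 = 570.96 V.
Secondary of B: V = 570.96 × 2184/1073 = 1162.1 V.
Secondary of C: V = 1162.1 × 1940/1169 = 1928.6 V.
I_load = 1928.6/1910 = 1.0097 A, so P_out = 1928.6 × 1.0097 = 1947.4 W.
All ideal ⇒ P_in = P_out, so I_supply = 1947.4/480 = 4.06 A.

I_supply ≈ 4.06 A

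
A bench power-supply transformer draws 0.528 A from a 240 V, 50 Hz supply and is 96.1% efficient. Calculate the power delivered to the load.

P_in = V_p I_p = 240 × 0.528 = 126.72 W.
P_out = η P_in = 0.961 × 126.72 = 122 W.

P_out ≈ 122 W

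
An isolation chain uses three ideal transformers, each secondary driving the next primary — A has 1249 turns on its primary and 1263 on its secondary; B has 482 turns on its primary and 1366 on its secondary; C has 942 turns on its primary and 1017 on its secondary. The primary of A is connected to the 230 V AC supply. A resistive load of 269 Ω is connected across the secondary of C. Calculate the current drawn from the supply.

I_supply ≈ 8.18 A

After A: V = 230.00 × 1263/1249 = 232.58 V.
After B: V = 232.58 × 1366/482 = 659.13 V.
After C: V = 659.13 × 1017/942 = 711.61 V.
I_load = 711.61/269 = 2.6454 A, so P_out = 711.61 × 2.6454 = 1882.5 W.
All ideal ⇒ P_in = P_out, so I_supply = 1882.5/230 = 8.18 A.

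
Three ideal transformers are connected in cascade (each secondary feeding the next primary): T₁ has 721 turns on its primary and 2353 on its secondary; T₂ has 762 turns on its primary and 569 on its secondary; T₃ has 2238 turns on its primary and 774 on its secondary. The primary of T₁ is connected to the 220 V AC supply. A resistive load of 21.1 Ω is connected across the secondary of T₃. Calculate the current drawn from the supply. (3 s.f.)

After T₁: V = 220.00 × 2353/721 = 717.98 V.
After T₂: V = 717.98 × 569/762 = 536.13 V.
After T₃: V = 536.13 × 774/2238 = 185.42 V.
I_load = 185.42/21.1 = 8.7875 A, so P_out = 185.42 × 8.7875 = 1629.3 W.
All ideal ⇒ P_in = P_out, so I_supply = 1629.3/220 = 7.41 A.

I_supply ≈ 7.41 A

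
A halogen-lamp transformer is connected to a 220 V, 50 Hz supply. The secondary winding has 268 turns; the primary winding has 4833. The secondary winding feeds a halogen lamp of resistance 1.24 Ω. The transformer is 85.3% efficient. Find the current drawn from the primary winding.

V_s = 220 × 268/4833 = 12.199 V.
I_s = V_s/R = 12.199/1.24 = 9.8383 A.
P_out = V_s I_s = 12.199 × 9.8383 = 120.02 W.
P_in = P_out/η = 120.02/0.853 = 140.71 W.
I_p = P_in/V_p = 140.71/220 = 0.640 A.

I_p ≈ 0.640 A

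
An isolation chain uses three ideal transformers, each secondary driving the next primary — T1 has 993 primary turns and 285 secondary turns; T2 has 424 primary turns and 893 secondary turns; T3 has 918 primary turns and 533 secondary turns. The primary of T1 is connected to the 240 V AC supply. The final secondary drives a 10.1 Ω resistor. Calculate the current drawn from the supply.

Secondary of T1: V = 240.00 × 285/993 = 68.882 V.
Secondary of T2: V = 68.882 × 893/424 = 145.07 V.
Secondary of T3: V = 145.07 × 533/918 = 84.232 V.
I_load = 84.232/10.1 = 8.3398 A, so P_out = 84.232 × 8.3398 = 702.48 W.
All ideal ⇒ P_in = P_out, so I_supply = 702.48/240 = 2.93 A.

I_supply ≈ 2.93 A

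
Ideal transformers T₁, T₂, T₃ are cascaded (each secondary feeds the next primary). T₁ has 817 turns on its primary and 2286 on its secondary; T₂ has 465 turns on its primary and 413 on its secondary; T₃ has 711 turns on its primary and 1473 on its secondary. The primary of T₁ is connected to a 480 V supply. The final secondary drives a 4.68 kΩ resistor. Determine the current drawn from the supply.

Secondary of T₁: V = 480.00 × 2286/817 = 1343.1 V.
Secondary of T₂: V = 1343.1 × 413/465 = 1192.9 V.
Secondary of T₃: V = 1192.9 × 1473/711 = 2471.3 V.
I_load = 2471.3/4680 = 0.52806 A, so P_out = 2471.3 × 0.52806 = 1305.0 W.
All ideal ⇒ P_in = P_out, so I_supply = 1305.0/480 = 2.72 A.

I_supply ≈ 2.72 A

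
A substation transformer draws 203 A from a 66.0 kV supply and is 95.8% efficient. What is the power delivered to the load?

P_out ≈ 1.28×10^7 W

P_in = V_p I_p = 66000 × 203 = 1.3398×10^7 W.
P_out = η P_in = 0.958 × 1.3398×10^7 = 1.28×10^7 W.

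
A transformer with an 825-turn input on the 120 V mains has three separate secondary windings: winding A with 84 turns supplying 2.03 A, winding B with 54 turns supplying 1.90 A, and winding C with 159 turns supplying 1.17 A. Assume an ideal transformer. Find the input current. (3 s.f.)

V_A = 120 × 84/825 = 12.218 V; V_B = 120 × 54/825 = 7.8545 V; V_C = 120 × 159/825 = 23.127 V.
P_out = V_A I_A + V_B I_B + V_C I_C = 12.218×2.03 + 7.8545×1.90 + 23.127×1.17 = 24.803 + 14.924 + 27.059 = 66.785 W.
Ideal ⇒ P_in = P_out, so I_in = P_out/V_in = 66.785/120 = 0.557 A.

I_in ≈ 0.557 A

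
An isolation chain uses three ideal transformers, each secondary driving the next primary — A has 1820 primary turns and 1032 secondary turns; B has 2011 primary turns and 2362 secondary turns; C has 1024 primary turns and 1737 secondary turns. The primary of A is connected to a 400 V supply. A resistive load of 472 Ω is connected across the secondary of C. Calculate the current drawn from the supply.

After A: V = 400.00 × 1032/1820 = 226.81 V.
After B: V = 226.81 × 2362/2011 = 266.40 V.
After C: V = 266.40 × 1737/1024 = 451.89 V.
I_load = 451.89/472 = 0.95740 A, so P_out = 451.89 × 0.95740 = 432.64 W.
All ideal ⇒ P_in = P_out, so I_supply = 432.64/400 = 1.08 A.

I_supply ≈ 1.08 A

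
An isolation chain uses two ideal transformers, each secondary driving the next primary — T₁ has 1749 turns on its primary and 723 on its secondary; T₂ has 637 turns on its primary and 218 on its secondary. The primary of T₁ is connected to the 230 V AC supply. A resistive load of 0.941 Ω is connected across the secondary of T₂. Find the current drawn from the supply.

Secondary of T₁: V = 230.00 × 723/1749 = 95.077 V.
Secondary of T₂: V = 95.077 × 218/637 = 32.538 V.
I_load = 32.538/0.941 = 34.578 A, so P_out = 32.538 × 34.578 = 1125.1 W.
All ideal ⇒ P_in = P_out, so I_supply = 1125.1/230 = 4.89 A.

I_supply ≈ 4.89 A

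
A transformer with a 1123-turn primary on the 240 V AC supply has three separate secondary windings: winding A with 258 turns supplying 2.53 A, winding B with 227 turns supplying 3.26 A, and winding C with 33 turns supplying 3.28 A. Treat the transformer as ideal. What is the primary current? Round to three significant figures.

I_p ≈ 1.34 A

V_A = 240 × 258/1123 = 55.138 V; V_B = 240 × 227/1123 = 48.513 V; V_C = 240 × 33/1123 = 7.0525 V.
P_out = V_A I_A + V_B I_B + V_C I_C = 55.138×2.53 + 48.513×3.26 + 7.0525×3.28 = 139.50 + 158.15 + 23.132 = 320.78 W.
Ideal ⇒ P_in = P_out, so I_p = P_out/V_p = 320.78/240 = 1.34 A.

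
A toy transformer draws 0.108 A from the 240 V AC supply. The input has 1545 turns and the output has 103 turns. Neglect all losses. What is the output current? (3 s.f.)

I_out ≈ 1.62 A

I_out/I_in = N_in/N_out, so I_out = 0.108 × 1545/103 = 1.62 A.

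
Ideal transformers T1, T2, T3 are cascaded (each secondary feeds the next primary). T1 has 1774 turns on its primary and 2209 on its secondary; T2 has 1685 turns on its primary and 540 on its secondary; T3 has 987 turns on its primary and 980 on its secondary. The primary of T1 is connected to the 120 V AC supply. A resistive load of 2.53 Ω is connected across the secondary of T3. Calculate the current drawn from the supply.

I_supply ≈ 7.45 A

Secondary of T1: V = 120.00 × 2209/1774 = 149.43 V.
Secondary of T2: V = 149.43 × 540/1685 = 47.887 V.
Secondary of T3: V = 47.887 × 980/987 = 47.547 V.
I_load = 47.547/2.53 = 18.793 A, so P_out = 47.547 × 18.793 = 893.58 W.
All ideal ⇒ P_in = P_out, so I_supply = 893.58/120 = 7.45 A.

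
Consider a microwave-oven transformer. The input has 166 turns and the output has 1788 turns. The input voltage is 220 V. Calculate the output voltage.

V_out/V_in = N_out/N_in, so V_out = 220 × 1788/166 = 2370 V.

V_out ≈ 2370 V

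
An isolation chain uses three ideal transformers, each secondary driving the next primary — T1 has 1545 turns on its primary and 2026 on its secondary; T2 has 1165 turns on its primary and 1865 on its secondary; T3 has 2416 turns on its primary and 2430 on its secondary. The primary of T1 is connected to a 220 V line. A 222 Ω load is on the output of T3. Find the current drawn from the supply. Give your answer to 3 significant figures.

I_supply ≈ 4.42 A

After T1: V = 220.00 × 2026/1545 = 288.49 V.
After T2: V = 288.49 × 1865/1165 = 461.83 V.
After T3: V = 461.83 × 2430/2416 = 464.51 V.
I_load = 464.51/222 = 2.0924 A, so P_out = 464.51 × 2.0924 = 971.94 W.
All ideal ⇒ P_in = P_out, so I_supply = 971.94/220 = 4.42 A.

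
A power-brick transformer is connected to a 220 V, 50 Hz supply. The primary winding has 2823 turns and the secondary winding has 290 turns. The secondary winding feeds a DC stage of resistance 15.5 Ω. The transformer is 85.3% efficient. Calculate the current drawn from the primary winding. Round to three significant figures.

I_p ≈ 0.176 A

V_s = 220 × 290/2823 = 22.600 V.
I_s = V_s/R = 22.600/15.5 = 1.4581 A.
P_out = V_s I_s = 22.600 × 1.4581 = 32.952 W.
P_in = P_out/η = 32.952/0.853 = 38.631 W.
I_p = P_in/V_p = 38.631/220 = 0.176 A.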